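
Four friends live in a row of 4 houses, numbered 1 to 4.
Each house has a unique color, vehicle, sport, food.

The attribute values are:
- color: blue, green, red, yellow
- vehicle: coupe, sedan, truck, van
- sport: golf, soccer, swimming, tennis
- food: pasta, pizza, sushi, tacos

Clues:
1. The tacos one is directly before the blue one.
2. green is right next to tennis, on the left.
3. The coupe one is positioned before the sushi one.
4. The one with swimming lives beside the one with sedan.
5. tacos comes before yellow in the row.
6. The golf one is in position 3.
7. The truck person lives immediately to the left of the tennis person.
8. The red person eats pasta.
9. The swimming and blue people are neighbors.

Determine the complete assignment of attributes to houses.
Solution:

House | Color | Vehicle | Sport | Food
--------------------------------------
  1   | green | truck | swimming | tacos
  2   | blue | sedan | tennis | pizza
  3   | red | coupe | golf | pasta
  4   | yellow | van | soccer | sushi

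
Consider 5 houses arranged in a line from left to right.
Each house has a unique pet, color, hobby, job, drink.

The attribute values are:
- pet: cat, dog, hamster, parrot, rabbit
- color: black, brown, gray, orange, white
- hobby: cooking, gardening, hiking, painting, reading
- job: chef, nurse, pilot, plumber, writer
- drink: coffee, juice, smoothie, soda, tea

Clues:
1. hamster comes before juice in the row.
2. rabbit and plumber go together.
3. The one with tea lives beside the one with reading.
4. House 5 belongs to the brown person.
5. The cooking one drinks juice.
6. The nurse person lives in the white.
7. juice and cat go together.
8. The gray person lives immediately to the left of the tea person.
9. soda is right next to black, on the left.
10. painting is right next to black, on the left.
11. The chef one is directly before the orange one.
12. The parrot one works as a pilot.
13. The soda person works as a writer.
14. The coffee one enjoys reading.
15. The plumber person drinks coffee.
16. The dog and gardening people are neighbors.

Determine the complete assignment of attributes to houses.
Solution:

House | Pet | Color | Hobby | Job | Drink
-----------------------------------------
  1   | dog | gray | painting | writer | soda
  2   | hamster | black | gardening | chef | tea
  3   | rabbit | orange | reading | plumber | coffee
  4   | cat | white | cooking | nurse | juice
  5   | parrot | brown | hiking | pilot | smoothie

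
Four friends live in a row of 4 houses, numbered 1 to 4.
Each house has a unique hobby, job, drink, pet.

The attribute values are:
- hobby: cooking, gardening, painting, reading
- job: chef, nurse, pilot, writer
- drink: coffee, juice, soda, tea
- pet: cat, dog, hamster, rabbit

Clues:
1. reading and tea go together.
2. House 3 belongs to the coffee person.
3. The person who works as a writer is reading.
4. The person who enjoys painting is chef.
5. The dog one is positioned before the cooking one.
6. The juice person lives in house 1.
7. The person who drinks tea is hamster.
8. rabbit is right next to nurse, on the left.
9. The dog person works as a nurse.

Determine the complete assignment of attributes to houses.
Solution:

House | Hobby | Job | Drink | Pet
---------------------------------
  1   | painting | chef | juice | rabbit
  2   | gardening | nurse | soda | dog
  3   | cooking | pilot | coffee | cat
  4   | reading | writer | tea | hamster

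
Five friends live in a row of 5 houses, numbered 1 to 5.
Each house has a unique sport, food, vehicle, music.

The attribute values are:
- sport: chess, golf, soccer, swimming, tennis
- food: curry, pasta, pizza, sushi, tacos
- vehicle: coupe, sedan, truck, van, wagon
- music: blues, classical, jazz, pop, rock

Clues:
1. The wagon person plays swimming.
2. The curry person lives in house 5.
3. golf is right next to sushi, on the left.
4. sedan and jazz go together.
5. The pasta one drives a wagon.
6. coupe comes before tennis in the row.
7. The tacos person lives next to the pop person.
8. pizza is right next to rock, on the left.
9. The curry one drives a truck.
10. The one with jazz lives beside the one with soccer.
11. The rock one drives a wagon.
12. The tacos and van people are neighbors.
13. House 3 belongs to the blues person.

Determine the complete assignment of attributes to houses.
Solution:

House | Sport | Food | Vehicle | Music
--------------------------------------
  1   | golf | tacos | sedan | jazz
  2   | soccer | sushi | van | pop
  3   | chess | pizza | coupe | blues
  4   | swimming | pasta | wagon | rock
  5   | tennis | curry | truck | classical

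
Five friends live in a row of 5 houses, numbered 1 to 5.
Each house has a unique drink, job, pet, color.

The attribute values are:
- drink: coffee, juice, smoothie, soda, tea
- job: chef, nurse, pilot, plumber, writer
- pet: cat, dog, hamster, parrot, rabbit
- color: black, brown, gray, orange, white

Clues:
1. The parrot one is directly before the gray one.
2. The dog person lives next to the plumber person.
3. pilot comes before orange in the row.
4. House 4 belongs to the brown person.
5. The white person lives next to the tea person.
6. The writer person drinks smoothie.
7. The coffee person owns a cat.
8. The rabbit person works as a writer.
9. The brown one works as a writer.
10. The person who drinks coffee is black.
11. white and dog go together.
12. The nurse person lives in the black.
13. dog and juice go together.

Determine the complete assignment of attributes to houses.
Solution:

House | Drink | Job | Pet | Color
---------------------------------
  1   | juice | pilot | dog | white
  2   | tea | plumber | parrot | orange
  3   | soda | chef | hamster | gray
  4   | smoothie | writer | rabbit | brown
  5   | coffee | nurse | cat | black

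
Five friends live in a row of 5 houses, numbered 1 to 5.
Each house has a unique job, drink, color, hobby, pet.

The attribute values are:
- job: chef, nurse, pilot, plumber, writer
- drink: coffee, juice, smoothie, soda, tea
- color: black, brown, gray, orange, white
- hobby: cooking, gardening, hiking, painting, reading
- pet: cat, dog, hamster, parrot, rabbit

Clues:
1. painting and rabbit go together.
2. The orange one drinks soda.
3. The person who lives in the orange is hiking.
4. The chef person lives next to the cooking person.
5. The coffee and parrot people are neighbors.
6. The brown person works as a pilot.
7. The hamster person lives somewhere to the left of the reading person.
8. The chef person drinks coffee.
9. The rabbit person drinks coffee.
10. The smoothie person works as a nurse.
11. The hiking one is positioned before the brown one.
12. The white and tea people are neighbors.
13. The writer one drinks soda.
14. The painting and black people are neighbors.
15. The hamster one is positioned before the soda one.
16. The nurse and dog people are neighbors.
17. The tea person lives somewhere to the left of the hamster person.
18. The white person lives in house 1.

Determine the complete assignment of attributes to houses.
Solution:

House | Job | Drink | Color | Hobby | Pet
-----------------------------------------
  1   | chef | coffee | white | painting | rabbit
  2   | plumber | tea | black | cooking | parrot
  3   | nurse | smoothie | gray | gardening | hamster
  4   | writer | soda | orange | hiking | dog
  5   | pilot | juice | brown | reading | cat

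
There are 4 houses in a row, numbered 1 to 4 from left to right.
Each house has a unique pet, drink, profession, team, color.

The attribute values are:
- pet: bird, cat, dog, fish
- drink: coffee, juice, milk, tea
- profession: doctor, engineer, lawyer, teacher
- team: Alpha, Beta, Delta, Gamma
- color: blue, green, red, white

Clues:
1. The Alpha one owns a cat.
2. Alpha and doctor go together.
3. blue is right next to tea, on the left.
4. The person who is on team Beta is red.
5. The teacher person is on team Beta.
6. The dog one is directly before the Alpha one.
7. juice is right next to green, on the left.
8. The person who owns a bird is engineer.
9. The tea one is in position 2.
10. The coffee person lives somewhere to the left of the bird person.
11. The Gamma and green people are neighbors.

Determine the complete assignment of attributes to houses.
Solution:

House | Pet | Drink | Profession | Team | Color
-----------------------------------------------
  1   | dog | juice | lawyer | Gamma | blue
  2   | cat | tea | doctor | Alpha | green
  3   | fish | coffee | teacher | Beta | red
  4   | bird | milk | engineer | Delta | white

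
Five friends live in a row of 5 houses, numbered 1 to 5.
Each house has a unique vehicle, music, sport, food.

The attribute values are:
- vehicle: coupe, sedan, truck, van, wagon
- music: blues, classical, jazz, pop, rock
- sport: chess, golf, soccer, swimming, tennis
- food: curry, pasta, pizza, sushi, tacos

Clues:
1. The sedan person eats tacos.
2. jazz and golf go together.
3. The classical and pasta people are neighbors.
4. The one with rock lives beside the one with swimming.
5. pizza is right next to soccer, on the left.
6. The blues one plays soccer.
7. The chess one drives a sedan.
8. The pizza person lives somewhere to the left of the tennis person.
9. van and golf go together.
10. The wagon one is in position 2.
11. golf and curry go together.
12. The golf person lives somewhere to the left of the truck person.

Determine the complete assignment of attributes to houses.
Solution:

House | Vehicle | Music | Sport | Food
--------------------------------------
  1   | sedan | rock | chess | tacos
  2   | wagon | classical | swimming | pizza
  3   | coupe | blues | soccer | pasta
  4   | van | jazz | golf | curry
  5   | truck | pop | tennis | sushi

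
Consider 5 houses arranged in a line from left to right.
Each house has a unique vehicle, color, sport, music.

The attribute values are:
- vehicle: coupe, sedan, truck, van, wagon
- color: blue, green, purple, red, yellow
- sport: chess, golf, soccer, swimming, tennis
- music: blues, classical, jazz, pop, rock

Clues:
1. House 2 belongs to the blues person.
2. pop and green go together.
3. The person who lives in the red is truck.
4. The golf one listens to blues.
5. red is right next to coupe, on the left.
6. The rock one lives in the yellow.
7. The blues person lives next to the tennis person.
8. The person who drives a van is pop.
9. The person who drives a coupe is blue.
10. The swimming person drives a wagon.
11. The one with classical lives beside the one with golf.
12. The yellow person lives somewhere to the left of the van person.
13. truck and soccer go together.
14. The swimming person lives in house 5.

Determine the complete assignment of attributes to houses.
Solution:

House | Vehicle | Color | Sport | Music
---------------------------------------
  1   | truck | red | soccer | classical
  2   | coupe | blue | golf | blues
  3   | sedan | yellow | tennis | rock
  4   | van | green | chess | pop
  5   | wagon | purple | swimming | jazz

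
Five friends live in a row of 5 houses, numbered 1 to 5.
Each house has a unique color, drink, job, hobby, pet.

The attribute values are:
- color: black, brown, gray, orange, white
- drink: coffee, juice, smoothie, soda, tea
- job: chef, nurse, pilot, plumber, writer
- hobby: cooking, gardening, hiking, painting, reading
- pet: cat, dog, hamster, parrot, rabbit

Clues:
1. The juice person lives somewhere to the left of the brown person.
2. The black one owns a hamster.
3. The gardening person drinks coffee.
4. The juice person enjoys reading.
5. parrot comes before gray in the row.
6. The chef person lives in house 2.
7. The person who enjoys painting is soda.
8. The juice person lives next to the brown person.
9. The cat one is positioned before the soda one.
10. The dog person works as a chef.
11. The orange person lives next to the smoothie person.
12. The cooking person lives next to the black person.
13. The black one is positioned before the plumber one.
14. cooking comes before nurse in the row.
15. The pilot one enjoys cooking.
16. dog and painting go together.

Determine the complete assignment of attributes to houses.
Solution:

House | Color | Drink | Job | Hobby | Pet
-----------------------------------------
  1   | white | juice | writer | reading | cat
  2   | brown | soda | chef | painting | dog
  3   | orange | tea | pilot | cooking | parrot
  4   | black | smoothie | nurse | hiking | hamster
  5   | gray | coffee | plumber | gardening | rabbit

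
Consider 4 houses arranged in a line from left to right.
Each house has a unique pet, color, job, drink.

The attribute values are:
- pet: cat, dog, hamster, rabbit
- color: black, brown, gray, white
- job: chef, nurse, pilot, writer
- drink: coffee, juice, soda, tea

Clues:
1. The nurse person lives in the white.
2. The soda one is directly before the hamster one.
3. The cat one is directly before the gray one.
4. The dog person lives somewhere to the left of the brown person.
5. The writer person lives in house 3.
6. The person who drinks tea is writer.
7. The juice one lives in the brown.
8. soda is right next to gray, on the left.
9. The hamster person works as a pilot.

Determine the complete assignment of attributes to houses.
Solution:

House | Pet | Color | Job | Drink
---------------------------------
  1   | cat | white | nurse | soda
  2   | hamster | gray | pilot | coffee
  3   | dog | black | writer | tea
  4   | rabbit | brown | chef | juice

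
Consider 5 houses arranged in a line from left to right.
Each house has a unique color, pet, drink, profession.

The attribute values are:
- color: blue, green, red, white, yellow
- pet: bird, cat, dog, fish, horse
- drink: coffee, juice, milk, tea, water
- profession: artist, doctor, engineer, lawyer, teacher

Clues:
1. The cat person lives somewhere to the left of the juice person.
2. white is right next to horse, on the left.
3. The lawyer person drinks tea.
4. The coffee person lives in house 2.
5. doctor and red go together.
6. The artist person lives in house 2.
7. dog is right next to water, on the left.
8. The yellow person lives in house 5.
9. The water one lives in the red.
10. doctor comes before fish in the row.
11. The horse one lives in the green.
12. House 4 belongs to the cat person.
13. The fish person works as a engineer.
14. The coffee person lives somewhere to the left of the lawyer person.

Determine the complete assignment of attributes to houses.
Solution:

House | Color | Pet | Drink | Profession
----------------------------------------
  1   | white | bird | milk | teacher
  2   | green | horse | coffee | artist
  3   | blue | dog | tea | lawyer
  4   | red | cat | water | doctor
  5   | yellow | fish | juice | engineer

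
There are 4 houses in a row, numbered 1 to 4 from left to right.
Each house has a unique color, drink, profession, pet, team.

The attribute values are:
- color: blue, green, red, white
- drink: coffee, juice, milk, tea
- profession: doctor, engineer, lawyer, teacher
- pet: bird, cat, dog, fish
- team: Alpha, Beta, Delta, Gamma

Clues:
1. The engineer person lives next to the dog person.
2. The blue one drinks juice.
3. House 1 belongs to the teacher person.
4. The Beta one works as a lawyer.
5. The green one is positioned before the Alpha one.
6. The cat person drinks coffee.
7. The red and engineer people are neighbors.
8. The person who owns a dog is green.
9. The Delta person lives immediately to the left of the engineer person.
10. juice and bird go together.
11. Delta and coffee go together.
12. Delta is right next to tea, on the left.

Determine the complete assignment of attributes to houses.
Solution:

House | Color | Drink | Profession | Pet | Team
-----------------------------------------------
  1   | red | coffee | teacher | cat | Delta
  2   | white | tea | engineer | fish | Gamma
  3   | green | milk | lawyer | dog | Beta
  4   | blue | juice | doctor | bird | Alpha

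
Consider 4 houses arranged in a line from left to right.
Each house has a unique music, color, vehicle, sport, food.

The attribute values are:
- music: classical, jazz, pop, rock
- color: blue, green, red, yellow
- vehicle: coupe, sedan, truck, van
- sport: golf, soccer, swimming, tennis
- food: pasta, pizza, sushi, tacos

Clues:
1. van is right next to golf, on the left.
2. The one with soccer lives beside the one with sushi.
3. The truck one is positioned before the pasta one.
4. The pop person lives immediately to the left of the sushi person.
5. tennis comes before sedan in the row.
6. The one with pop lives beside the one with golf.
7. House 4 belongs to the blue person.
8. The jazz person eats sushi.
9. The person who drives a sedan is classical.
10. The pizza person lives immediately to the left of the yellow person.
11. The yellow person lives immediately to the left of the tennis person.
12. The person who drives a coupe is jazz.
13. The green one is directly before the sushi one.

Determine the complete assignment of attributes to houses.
Solution:

House | Music | Color | Vehicle | Sport | Food
----------------------------------------------
  1   | pop | green | van | soccer | pizza
  2   | jazz | yellow | coupe | golf | sushi
  3   | rock | red | truck | tennis | tacos
  4   | classical | blue | sedan | swimming | pasta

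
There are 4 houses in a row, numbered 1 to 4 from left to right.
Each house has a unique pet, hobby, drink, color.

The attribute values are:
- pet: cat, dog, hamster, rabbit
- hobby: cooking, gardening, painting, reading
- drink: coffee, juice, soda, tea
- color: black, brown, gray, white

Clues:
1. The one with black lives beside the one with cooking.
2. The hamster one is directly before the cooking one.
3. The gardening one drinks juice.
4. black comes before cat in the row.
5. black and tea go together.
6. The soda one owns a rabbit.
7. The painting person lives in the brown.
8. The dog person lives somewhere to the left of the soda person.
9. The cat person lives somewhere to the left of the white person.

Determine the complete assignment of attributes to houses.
Solution:

House | Pet | Hobby | Drink | Color
-----------------------------------
  1   | hamster | reading | tea | black
  2   | cat | cooking | coffee | gray
  3   | dog | gardening | juice | white
  4   | rabbit | painting | soda | brown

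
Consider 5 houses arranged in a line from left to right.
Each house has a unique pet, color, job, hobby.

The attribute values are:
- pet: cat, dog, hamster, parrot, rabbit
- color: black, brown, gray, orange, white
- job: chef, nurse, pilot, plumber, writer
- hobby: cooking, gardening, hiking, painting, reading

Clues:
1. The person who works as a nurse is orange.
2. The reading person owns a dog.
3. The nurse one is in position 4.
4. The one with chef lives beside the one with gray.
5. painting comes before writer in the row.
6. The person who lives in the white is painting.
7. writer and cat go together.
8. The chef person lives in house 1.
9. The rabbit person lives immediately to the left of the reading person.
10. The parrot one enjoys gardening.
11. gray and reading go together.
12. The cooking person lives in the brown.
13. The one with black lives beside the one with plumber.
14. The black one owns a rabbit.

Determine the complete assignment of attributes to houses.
Solution:

House | Pet | Color | Job | Hobby
---------------------------------
  1   | rabbit | black | chef | hiking
  2   | dog | gray | plumber | reading
  3   | hamster | white | pilot | painting
  4   | parrot | orange | nurse | gardening
  5   | cat | brown | writer | cooking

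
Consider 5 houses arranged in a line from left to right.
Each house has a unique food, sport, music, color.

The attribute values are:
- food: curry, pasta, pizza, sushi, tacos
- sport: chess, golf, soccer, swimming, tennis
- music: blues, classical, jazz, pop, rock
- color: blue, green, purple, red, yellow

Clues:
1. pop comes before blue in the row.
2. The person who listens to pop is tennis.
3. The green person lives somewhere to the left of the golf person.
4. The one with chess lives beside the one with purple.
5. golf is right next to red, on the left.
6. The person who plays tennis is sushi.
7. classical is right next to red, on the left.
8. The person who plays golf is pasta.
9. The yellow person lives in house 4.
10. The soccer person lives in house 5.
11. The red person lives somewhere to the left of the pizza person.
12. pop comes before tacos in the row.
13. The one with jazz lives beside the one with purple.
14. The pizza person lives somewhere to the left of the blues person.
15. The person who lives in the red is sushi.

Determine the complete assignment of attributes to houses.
Solution:

House | Food | Sport | Music | Color
------------------------------------
  1   | curry | chess | jazz | green
  2   | pasta | golf | classical | purple
  3   | sushi | tennis | pop | red
  4   | pizza | swimming | rock | yellow
  5   | tacos | soccer | blues | blue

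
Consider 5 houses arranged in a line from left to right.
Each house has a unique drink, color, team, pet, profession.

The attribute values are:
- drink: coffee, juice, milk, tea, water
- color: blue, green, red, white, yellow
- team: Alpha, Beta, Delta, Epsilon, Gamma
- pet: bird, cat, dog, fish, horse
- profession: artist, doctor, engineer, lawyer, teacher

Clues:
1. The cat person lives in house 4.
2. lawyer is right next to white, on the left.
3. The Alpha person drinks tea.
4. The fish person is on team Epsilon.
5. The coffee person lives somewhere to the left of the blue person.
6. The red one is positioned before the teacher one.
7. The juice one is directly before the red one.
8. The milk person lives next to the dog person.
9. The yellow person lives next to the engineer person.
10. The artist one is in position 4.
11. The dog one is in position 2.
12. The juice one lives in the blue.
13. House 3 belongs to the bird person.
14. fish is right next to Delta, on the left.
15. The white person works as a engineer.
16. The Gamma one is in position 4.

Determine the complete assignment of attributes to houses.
Solution:

House | Drink | Color | Team | Pet | Profession
-----------------------------------------------
  1   | milk | yellow | Epsilon | fish | lawyer
  2   | coffee | white | Delta | dog | engineer
  3   | juice | blue | Beta | bird | doctor
  4   | water | red | Gamma | cat | artist
  5   | tea | green | Alpha | horse | teacher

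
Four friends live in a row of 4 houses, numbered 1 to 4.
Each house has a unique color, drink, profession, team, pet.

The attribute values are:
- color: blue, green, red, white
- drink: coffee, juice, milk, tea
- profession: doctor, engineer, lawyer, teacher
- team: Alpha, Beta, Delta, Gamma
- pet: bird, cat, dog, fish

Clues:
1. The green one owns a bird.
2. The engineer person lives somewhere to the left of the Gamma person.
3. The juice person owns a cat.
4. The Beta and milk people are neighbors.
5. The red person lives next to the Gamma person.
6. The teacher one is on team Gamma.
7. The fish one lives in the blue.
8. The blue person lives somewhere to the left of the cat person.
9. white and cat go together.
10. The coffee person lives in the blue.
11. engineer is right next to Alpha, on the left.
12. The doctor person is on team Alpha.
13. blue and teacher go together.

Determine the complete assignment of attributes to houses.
Solution:

House | Color | Drink | Profession | Team | Pet
-----------------------------------------------
  1   | green | tea | engineer | Beta | bird
  2   | red | milk | doctor | Alpha | dog
  3   | blue | coffee | teacher | Gamma | fish
  4   | white | juice | lawyer | Delta | cat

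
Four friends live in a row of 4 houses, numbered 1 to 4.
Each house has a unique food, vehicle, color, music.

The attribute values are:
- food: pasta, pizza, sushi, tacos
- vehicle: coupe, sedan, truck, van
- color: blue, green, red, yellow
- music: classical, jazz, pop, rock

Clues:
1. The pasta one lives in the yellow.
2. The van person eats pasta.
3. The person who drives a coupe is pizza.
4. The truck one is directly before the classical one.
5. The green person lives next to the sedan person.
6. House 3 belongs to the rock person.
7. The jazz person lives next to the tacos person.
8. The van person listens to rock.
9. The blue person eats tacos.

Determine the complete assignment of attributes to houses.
Solution:

House | Food | Vehicle | Color | Music
--------------------------------------
  1   | sushi | truck | green | jazz
  2   | tacos | sedan | blue | classical
  3   | pasta | van | yellow | rock
  4   | pizza | coupe | red | pop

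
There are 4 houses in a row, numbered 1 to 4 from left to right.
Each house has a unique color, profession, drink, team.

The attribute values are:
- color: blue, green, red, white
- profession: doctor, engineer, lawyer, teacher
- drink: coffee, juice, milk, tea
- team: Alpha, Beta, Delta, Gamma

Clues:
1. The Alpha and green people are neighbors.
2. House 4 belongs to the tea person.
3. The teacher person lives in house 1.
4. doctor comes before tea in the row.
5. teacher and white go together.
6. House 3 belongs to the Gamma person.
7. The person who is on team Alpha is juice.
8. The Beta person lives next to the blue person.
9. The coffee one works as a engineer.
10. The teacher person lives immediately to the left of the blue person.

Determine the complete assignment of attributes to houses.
Solution:

House | Color | Profession | Drink | Team
-----------------------------------------
  1   | white | teacher | milk | Beta
  2   | blue | doctor | juice | Alpha
  3   | green | engineer | coffee | Gamma
  4   | red | lawyer | tea | Delta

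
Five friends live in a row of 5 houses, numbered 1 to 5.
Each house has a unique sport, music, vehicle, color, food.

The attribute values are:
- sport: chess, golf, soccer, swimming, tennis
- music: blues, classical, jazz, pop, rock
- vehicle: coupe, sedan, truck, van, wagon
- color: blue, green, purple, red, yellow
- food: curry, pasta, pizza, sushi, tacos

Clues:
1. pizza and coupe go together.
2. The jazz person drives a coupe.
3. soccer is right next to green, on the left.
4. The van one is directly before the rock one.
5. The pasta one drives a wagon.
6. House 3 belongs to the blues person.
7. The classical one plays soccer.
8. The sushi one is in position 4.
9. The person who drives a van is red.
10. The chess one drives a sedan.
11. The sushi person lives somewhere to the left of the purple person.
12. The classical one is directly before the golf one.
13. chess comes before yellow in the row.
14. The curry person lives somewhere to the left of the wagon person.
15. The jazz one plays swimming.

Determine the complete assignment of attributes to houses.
Solution:

House | Sport | Music | Vehicle | Color | Food
----------------------------------------------
  1   | soccer | classical | van | red | curry
  2   | golf | rock | wagon | green | pasta
  3   | chess | blues | sedan | blue | tacos
  4   | tennis | pop | truck | yellow | sushi
  5   | swimming | jazz | coupe | purple | pizza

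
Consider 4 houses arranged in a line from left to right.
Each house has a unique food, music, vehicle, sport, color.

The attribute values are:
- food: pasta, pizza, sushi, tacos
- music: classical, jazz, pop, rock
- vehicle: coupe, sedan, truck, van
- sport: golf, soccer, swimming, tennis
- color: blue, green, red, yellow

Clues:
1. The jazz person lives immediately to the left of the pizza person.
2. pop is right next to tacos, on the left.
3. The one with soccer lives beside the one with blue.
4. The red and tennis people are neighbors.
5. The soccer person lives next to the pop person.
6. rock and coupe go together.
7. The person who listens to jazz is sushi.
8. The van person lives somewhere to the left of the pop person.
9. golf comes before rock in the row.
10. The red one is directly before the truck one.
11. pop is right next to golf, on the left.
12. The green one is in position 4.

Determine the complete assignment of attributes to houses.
Solution:

House | Food | Music | Vehicle | Sport | Color
----------------------------------------------
  1   | sushi | jazz | van | soccer | red
  2   | pizza | pop | truck | tennis | blue
  3   | tacos | classical | sedan | golf | yellow
  4   | pasta | rock | coupe | swimming | green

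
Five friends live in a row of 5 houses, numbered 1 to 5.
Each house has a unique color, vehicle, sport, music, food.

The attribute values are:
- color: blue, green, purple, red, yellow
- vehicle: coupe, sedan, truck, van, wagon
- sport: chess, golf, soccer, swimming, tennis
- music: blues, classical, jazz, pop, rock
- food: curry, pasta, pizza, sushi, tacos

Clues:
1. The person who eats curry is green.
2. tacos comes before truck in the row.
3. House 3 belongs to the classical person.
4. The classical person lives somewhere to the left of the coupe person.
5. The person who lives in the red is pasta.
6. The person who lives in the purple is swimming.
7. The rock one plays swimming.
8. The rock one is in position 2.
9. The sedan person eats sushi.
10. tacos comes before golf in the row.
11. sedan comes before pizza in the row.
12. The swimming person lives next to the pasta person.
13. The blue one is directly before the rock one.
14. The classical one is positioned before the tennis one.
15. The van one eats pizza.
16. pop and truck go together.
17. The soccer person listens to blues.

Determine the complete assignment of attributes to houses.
Solution:

House | Color | Vehicle | Sport | Music | Food
----------------------------------------------
  1   | blue | sedan | soccer | blues | sushi
  2   | purple | van | swimming | rock | pizza
  3   | red | wagon | chess | classical | pasta
  4   | yellow | coupe | tennis | jazz | tacos
  5   | green | truck | golf | pop | curry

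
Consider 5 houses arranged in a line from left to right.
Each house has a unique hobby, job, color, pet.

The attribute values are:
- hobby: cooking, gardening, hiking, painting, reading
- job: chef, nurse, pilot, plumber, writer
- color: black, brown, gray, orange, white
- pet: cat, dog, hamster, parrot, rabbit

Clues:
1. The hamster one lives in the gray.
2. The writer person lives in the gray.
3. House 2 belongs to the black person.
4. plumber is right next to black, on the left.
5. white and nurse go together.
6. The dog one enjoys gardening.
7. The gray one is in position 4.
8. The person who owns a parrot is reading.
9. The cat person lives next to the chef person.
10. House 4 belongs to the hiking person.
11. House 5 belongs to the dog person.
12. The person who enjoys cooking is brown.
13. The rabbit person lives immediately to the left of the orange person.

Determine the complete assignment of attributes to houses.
Solution:

House | Hobby | Job | Color | Pet
---------------------------------
  1   | cooking | plumber | brown | cat
  2   | painting | chef | black | rabbit
  3   | reading | pilot | orange | parrot
  4   | hiking | writer | gray | hamster
  5   | gardening | nurse | white | dog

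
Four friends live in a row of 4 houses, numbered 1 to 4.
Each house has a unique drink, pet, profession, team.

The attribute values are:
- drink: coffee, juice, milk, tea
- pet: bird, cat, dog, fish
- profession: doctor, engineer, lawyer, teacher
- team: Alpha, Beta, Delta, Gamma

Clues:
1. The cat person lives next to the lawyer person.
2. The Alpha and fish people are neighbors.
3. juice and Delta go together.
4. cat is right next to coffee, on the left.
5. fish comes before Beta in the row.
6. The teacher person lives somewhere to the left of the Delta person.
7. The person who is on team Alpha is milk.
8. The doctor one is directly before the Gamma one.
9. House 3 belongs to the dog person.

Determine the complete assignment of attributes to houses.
Solution:

House | Drink | Pet | Profession | Team
---------------------------------------
  1   | milk | cat | doctor | Alpha
  2   | coffee | fish | lawyer | Gamma
  3   | tea | dog | teacher | Beta
  4   | juice | bird | engineer | Delta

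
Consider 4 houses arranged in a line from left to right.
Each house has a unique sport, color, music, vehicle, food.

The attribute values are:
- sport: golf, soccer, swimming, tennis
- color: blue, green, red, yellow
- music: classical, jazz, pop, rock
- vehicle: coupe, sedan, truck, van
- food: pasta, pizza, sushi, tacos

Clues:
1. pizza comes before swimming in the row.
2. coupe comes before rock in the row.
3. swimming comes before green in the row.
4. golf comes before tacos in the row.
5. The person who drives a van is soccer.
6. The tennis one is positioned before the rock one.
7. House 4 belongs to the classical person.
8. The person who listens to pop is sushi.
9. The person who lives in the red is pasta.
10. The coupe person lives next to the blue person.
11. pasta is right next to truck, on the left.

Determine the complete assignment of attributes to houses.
Solution:

House | Sport | Color | Music | Vehicle | Food
----------------------------------------------
  1   | tennis | red | jazz | coupe | pasta
  2   | golf | blue | rock | truck | pizza
  3   | swimming | yellow | pop | sedan | sushi
  4   | soccer | green | classical | van | tacos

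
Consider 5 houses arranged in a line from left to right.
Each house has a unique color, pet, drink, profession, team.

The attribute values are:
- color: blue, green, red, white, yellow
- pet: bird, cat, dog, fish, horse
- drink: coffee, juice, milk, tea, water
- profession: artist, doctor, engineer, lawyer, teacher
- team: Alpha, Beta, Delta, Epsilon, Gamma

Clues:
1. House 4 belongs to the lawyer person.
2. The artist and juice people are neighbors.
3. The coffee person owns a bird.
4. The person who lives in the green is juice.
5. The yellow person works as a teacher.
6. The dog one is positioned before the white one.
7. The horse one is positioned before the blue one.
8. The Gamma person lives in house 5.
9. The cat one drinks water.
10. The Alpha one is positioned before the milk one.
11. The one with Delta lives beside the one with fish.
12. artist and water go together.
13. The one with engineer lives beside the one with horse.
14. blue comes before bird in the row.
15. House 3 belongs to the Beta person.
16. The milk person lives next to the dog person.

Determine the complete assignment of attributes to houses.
Solution:

House | Color | Pet | Drink | Profession | Team
-----------------------------------------------
  1   | red | cat | water | artist | Delta
  2   | green | fish | juice | engineer | Alpha
  3   | yellow | horse | milk | teacher | Beta
  4   | blue | dog | tea | lawyer | Epsilon
  5   | white | bird | coffee | doctor | Gamma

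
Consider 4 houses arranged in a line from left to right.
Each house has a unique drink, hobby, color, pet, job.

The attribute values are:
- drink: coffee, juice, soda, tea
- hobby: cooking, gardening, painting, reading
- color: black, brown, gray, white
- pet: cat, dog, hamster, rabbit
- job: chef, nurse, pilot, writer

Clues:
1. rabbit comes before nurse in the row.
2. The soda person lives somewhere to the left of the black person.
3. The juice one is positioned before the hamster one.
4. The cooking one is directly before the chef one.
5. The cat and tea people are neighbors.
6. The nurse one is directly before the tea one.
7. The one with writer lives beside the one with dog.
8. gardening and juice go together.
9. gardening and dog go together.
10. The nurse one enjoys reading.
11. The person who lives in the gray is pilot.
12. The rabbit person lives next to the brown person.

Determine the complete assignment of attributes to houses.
Solution:

House | Drink | Hobby | Color | Pet | Job
-----------------------------------------
  1   | soda | cooking | white | rabbit | writer
  2   | juice | gardening | brown | dog | chef
  3   | coffee | reading | black | cat | nurse
  4   | tea | painting | gray | hamster | pilot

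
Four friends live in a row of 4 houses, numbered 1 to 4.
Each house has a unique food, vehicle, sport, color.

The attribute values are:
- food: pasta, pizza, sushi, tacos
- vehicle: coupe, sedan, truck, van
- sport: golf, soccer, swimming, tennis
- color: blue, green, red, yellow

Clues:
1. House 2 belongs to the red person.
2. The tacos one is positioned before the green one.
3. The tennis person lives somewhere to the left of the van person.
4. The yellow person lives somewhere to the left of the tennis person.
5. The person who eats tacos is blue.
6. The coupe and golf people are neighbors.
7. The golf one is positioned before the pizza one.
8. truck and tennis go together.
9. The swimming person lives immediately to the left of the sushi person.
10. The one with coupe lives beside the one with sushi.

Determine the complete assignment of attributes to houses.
Solution:

House | Food | Vehicle | Sport | Color
--------------------------------------
  1   | pasta | coupe | swimming | yellow
  2   | sushi | sedan | golf | red
  3   | tacos | truck | tennis | blue
  4   | pizza | van | soccer | green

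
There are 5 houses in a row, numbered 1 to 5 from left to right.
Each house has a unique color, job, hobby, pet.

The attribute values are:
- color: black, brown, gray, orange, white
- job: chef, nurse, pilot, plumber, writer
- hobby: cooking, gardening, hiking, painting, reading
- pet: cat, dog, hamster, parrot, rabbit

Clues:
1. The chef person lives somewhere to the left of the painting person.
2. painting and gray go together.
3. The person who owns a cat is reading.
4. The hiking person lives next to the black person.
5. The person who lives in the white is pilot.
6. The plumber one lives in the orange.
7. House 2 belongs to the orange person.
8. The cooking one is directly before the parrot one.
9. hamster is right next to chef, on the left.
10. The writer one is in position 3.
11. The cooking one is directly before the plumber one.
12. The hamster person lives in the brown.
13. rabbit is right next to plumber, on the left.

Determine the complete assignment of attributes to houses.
Solution:

House | Color | Job | Hobby | Pet
---------------------------------
  1   | white | pilot | cooking | rabbit
  2   | orange | plumber | gardening | parrot
  3   | brown | writer | hiking | hamster
  4   | black | chef | reading | cat
  5   | gray | nurse | painting | dog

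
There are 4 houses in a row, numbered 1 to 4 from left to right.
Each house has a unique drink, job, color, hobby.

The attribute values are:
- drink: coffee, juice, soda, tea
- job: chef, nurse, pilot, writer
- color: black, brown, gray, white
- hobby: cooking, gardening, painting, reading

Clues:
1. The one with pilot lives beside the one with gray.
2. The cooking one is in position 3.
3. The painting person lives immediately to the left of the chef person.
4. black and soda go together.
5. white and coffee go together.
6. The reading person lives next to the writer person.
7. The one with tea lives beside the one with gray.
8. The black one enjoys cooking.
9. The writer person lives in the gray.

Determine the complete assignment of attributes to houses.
Solution:

House | Drink | Job | Color | Hobby
-----------------------------------
  1   | tea | pilot | brown | reading
  2   | juice | writer | gray | painting
  3   | soda | chef | black | cooking
  4   | coffee | nurse | white | gardening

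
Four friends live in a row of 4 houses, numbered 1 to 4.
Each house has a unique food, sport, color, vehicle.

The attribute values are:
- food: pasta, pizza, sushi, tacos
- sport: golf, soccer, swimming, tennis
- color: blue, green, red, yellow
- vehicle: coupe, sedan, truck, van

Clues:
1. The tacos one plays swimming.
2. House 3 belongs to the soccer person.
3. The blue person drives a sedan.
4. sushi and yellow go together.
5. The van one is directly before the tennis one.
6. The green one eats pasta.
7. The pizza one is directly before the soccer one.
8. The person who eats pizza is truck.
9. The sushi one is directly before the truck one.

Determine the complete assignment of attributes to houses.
Solution:

House | Food | Sport | Color | Vehicle
--------------------------------------
  1   | sushi | golf | yellow | van
  2   | pizza | tennis | red | truck
  3   | pasta | soccer | green | coupe
  4   | tacos | swimming | blue | sedan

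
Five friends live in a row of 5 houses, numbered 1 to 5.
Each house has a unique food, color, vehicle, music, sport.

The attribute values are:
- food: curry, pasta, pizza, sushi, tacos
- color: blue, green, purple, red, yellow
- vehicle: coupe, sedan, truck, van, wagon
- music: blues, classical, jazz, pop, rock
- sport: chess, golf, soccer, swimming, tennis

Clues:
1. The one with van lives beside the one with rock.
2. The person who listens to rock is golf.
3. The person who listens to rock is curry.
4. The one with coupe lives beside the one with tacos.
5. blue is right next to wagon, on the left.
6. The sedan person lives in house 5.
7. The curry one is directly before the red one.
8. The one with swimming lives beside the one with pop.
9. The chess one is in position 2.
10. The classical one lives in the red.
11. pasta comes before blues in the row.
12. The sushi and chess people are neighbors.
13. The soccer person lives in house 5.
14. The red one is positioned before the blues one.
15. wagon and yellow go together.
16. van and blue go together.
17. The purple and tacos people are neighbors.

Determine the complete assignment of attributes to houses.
Solution:

House | Food | Color | Vehicle | Music | Sport
----------------------------------------------
  1   | sushi | purple | coupe | jazz | swimming
  2   | tacos | blue | van | pop | chess
  3   | curry | yellow | wagon | rock | golf
  4   | pasta | red | truck | classical | tennis
  5   | pizza | green | sedan | blues | soccer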